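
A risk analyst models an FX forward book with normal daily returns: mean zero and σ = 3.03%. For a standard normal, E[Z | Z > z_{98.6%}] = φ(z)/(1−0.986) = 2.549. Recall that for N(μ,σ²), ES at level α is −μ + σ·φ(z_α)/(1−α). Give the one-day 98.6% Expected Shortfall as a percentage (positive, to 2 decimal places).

7.72%

ES = 3.03% × 2.549 = 7.723%.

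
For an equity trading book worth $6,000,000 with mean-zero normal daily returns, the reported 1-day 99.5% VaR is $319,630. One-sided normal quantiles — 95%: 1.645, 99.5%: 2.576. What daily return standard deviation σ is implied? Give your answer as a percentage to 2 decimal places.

VaR as a fraction: $319,630 / $6,000,000 = 5.327%.
σ = VaR / z = 5.327% / 2.576 = 2.068%.

2.07%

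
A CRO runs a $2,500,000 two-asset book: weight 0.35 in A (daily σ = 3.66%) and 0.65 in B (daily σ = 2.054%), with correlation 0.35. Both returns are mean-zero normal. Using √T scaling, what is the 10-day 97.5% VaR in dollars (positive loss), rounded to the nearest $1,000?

$333,000

σ_p = √(0.35²·3.66² + 0.65²·2.054² + 2·0.35·0.35·0.65·3.66·2.054) = 2.150%.
σ_{10d} = 2.150% × √10 = 6.799%.
z(97.5%) = 1.960.
VaR = 1.960 × 6.799% = 13.326%; on $2,500,000 that is $333,150.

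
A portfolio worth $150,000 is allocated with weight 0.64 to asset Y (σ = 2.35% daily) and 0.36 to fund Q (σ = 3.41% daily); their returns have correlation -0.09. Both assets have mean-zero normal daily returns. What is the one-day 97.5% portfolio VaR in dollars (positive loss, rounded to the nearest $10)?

$5,450

σ_p² = 0.64²·2.35² + 0.36²·3.41² + 2·-0.09·0.64·0.36·2.35·3.41 = 3.4367 (%²).
σ_p = √3.4367 = 1.854%.
At 97.5%, z = 1.960.
VaR = 1.960 × 1.854% = 3.634%; on $150,000 that is $5,451.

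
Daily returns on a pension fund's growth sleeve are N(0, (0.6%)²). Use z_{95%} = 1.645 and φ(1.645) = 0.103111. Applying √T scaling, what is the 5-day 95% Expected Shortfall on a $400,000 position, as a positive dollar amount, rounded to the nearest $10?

σ_{5d} = 0.6% × √5 = 1.342%.
ES multiplier = φ(z)/(1−α) = 0.103111/0.05 = 2.062.
ES = 1.342% × 2.062 = 2.767%; on $400,000: $11,068.

$11,070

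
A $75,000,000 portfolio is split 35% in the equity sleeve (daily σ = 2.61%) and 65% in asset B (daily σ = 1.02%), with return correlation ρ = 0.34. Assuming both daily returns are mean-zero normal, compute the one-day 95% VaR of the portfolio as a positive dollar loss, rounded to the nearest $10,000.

σ_p² = 0.35²·2.61² + 0.65²·1.02² + 2·0.34·0.35·0.65·2.61·1.02 = 1.6859 (%²).
σ_p = √1.6859 = 1.298%.
At 95%, z = 1.645.
VaR = 1.645 × 1.298% = 2.135%; on $75,000,000 that is $1,601,250.

$1,600,000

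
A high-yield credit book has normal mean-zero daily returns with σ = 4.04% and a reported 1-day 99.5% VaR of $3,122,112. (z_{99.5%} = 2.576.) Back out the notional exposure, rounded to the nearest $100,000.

VaR as a fraction of value: z·σ = 2.576 × 4.04% = 10.407%.
Position = $3,122,112 / 0.10407 = $30,000,000.

$30,000,000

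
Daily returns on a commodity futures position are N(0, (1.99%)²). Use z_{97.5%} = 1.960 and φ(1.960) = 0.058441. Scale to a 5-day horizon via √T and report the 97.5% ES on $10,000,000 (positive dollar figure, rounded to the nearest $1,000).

$1,040,000

σ_{5d} = 1.99% × √5 = 4.450%.
ES multiplier = φ(z)/(1−α) = 0.058441/0.025 = 2.338.
ES = 4.450% × 2.338 = 10.404%; on $10,000,000: $1,040,400.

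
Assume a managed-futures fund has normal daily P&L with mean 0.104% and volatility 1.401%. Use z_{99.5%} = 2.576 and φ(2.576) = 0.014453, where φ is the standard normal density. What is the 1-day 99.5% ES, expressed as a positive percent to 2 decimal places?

Tail multiplier: φ(z)/(1−α) = 0.014453 / 0.005 = 2.891.
ES = −(0.104%) + 1.401% × 2.891 = 3.946%.

3.95%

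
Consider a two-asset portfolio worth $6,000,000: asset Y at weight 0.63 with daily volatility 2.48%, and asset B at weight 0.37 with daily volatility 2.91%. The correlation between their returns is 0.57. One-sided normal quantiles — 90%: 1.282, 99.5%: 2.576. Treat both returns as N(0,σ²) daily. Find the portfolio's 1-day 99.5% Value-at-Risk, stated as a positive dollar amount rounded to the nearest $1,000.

$363,000

σ_p² = 0.63²·2.48² + 0.37²·2.91² + 2·0.57·0.63·0.37·2.48·2.91 = 5.5181 (%²).
σ_p = √5.5181 = 2.349%.
VaR = 2.576 × 2.349% = 6.051%; on $6,000,000 that is $363,060.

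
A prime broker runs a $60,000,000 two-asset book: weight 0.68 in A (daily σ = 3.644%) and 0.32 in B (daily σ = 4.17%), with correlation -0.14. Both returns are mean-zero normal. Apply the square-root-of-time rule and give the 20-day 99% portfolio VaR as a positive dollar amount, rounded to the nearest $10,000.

$16,510,000

σ_p = √(0.68²·3.644² + 0.32²·4.17² + 2·-0.14·0.68·0.32·3.644·4.17) = 2.645%.
σ_{20d} = 2.645% × √20 = 11.829%.
z(99%) = 2.326.
VaR = 2.326 × 11.829% = 27.514%; on $60,000,000 that is $16,508,400.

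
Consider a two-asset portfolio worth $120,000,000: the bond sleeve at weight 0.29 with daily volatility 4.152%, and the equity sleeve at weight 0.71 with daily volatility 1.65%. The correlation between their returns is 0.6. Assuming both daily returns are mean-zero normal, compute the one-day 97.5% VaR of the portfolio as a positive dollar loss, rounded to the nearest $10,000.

$5,000,000

σ_p² = 0.29²·4.152² + 0.71²·1.65² + 2·0.6·0.29·0.71·4.152·1.65 = 4.5149 (%²).
σ_p = √4.5149 = 2.125%.
At 97.5%, z = 1.960.
VaR = 1.960 × 2.125% = 4.165%; on $120,000,000 that is $4,998,000.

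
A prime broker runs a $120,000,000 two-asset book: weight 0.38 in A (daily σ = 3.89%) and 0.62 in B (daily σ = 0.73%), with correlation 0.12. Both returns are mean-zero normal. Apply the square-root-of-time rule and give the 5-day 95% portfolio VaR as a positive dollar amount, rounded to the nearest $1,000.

σ_p = √(0.38²·3.89² + 0.62²·0.73² + 2·0.12·0.38·0.62·3.89·0.73) = 1.597%.
σ_{5d} = 1.597% × √5 = 3.571%.
z(95%) = 1.645.
VaR = 1.645 × 3.571% = 5.874%; on $120,000,000 that is $7,048,800.

$7,049,000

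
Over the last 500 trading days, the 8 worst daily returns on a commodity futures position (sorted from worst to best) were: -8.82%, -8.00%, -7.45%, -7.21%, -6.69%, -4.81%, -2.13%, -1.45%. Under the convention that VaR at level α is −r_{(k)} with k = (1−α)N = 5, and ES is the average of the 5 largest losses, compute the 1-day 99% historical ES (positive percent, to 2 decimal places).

7.63%

The 5 worst returns sum to -38.17%.
ES = −(-38.17%) / 5 = 7.634% ≈ 7.63%.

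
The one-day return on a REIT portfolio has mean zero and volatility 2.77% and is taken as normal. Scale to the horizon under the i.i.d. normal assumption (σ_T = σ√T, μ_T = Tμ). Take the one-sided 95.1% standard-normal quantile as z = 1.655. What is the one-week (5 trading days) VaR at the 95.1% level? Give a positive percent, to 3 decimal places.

10.251%

σ_{5d} = 2.77% × √5 = 6.194%.
VaR = 1.655 × 6.194% = 10.251%.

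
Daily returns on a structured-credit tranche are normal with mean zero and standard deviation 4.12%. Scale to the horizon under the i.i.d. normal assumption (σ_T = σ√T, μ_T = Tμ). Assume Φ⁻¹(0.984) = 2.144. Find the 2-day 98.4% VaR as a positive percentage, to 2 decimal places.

σ_{2d} = 4.12% × √2 = 5.827%.
VaR = 2.144 × 5.827% = 12.493%.

12.49%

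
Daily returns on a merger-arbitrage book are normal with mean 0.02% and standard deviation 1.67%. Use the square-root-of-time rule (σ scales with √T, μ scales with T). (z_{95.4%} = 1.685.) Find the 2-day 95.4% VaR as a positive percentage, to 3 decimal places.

σ_{2d} = 1.67% × √2 = 2.362%; μ_{2d} = 2 × 0.02% = 0.040%.
VaR = −(0.040%) + 1.685 × 2.362% = 3.940%.

3.940%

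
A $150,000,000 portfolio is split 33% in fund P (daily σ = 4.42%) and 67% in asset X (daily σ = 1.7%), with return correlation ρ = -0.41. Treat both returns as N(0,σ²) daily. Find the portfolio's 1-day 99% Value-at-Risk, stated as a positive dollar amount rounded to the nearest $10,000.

$5,010,000

σ_p² = 0.33²·4.42² + 0.67²·1.7² + 2·-0.41·0.33·0.67·4.42·1.7 = 2.0625 (%²).
σ_p = √2.0625 = 1.436%.
At 99%, z = 2.326.
VaR = 2.326 × 1.436% = 3.340%; on $150,000,000 that is $5,010,000.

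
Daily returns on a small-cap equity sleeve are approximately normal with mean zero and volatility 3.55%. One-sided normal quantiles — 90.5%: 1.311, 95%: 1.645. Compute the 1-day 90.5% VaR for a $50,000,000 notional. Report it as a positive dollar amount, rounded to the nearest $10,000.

VaR = z·σ = 1.311 × 3.55% = 4.654%.
On $50,000,000: 0.04654 × $50,000,000 = $2,327,000.

$2,330,000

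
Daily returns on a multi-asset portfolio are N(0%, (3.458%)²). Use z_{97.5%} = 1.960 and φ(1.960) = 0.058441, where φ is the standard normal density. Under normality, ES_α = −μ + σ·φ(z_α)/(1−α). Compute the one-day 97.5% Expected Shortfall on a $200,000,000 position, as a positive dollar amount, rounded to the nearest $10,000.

Tail multiplier: φ(z)/(1−α) = 0.058441 / 0.025 = 2.338.
ES = 3.458% × 2.338 = 8.085%.
On $200,000,000: 0.08085 × $200,000,000 = $16,170,000.

$16,170,000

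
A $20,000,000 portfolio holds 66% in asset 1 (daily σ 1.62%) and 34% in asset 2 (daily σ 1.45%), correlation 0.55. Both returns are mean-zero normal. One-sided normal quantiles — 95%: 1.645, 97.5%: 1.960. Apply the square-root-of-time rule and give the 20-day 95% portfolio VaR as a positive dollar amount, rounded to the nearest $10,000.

$2,060,000

σ_p = √(0.66²·1.62² + 0.34²·1.45² + 2·0.55·0.66·0.34·1.62·1.45) = 1.402%.
σ_{20d} = 1.402% × √20 = 6.270%.
VaR = 1.645 × 6.270% = 10.314%; on $20,000,000 that is $2,062,800.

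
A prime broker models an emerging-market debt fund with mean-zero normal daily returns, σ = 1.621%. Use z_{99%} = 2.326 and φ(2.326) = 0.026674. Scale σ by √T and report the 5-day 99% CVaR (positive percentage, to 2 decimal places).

9.67%

σ_{5d} = 1.621% × √5 = 3.625%.
ES multiplier = φ(z)/(1−α) = 0.026674/0.01 = 2.667.
ES = 3.625% × 2.667 = 9.668%.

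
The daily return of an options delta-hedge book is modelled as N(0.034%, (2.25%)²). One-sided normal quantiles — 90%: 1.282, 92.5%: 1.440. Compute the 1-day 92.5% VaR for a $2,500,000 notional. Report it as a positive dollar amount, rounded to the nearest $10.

$80,150

VaR = −μ + z·σ = −(0.034%) + 1.440 × 2.25% = 3.206%.
On $2,500,000: 0.03206 × $2,500,000 = $80,150.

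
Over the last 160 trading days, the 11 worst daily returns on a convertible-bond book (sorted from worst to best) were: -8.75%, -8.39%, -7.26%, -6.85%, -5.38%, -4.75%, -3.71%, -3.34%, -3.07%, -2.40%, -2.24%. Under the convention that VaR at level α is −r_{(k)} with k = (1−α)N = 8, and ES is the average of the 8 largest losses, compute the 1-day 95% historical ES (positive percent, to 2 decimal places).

The 8 worst returns sum to -48.43%.
ES = −(-48.43%) / 8 = 6.05375% ≈ 6.05%.

6.05%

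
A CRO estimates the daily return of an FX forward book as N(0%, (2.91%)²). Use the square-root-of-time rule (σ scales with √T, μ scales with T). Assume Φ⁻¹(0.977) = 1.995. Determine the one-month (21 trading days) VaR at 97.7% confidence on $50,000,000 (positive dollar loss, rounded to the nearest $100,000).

$13,300,000

σ_{21d} = 2.91% × √21 = 13.335%.
VaR = 1.995 × 13.335% = 26.603%.
On $50,000,000: 0.26603 × $50,000,000 = $13,301,500.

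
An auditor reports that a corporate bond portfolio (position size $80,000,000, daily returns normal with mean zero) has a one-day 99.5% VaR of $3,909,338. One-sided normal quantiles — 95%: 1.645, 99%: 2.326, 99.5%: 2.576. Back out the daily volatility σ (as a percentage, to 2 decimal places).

VaR as a fraction: $3,909,338 / $80,000,000 = 4.887%.
σ = VaR / z = 4.887% / 2.576 = 1.897%.

1.90%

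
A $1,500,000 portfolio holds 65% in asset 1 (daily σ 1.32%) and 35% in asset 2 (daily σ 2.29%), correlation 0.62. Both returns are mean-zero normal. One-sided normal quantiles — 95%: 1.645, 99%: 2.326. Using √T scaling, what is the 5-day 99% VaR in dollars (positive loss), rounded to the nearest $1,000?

$117,000

σ_p = √(0.65²·1.32² + 0.35²·2.29² + 2·0.62·0.65·0.35·1.32·2.29) = 1.494%.
σ_{5d} = 1.494% × √5 = 3.341%.
VaR = 2.326 × 3.341% = 7.771%; on $1,500,000 that is $116,565.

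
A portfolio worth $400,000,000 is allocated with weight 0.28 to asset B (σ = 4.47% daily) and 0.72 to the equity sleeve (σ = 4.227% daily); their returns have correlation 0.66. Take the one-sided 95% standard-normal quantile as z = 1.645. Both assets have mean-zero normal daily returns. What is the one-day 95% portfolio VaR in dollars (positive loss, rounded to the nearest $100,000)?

σ_p² = 0.28²·4.47² + 0.72²·4.227² + 2·0.66·0.28·0.72·4.47·4.227 = 15.8571 (%²).
σ_p = √15.8571 = 3.982%.
VaR = 1.645 × 3.982% = 6.550%; on $400,000,000 that is $26,200,000.

$26,200,000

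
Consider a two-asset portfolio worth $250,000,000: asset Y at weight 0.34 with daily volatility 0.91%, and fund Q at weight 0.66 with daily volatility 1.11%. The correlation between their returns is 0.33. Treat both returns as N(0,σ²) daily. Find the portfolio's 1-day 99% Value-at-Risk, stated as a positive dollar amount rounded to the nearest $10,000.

σ_p² = 0.34²·0.91² + 0.66²·1.11² + 2·0.33·0.34·0.66·0.91·1.11 = 0.7820 (%²).
σ_p = √0.7820 = 0.884%.
At 99%, z = 2.326.
VaR = 2.326 × 0.884% = 2.056%; on $250,000,000 that is $5,140,000.

$5,140,000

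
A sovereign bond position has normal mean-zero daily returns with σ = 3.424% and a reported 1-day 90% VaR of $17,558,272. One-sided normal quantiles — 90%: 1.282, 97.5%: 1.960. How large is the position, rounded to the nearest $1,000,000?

VaR as a fraction of value: z·σ = 1.282 × 3.424% = 4.38957%.
Position = $17,558,272 / 0.0438957 = $400,000,000.

$400,000,000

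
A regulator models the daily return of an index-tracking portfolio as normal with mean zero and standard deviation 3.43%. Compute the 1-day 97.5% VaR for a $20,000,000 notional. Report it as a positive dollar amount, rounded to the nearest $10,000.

At 97.5% one-sided, z = 1.960.
VaR = z·σ = 1.960 × 3.43% = 6.723%.
On $20,000,000: 0.06723 × $20,000,000 = $1,344,600.

$1,340,000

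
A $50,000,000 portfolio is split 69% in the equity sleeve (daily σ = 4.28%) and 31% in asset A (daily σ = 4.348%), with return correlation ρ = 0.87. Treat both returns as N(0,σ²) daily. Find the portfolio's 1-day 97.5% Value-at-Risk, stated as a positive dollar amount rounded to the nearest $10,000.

$4,100,000

σ_p² = 0.69²·4.28² + 0.31²·4.348² + 2·0.87·0.69·0.31·4.28·4.348 = 17.4643 (%²).
σ_p = √17.4643 = 4.179%.
At 97.5%, z = 1.960.
VaR = 1.960 × 4.179% = 8.191%; on $50,000,000 that is $4,095,500.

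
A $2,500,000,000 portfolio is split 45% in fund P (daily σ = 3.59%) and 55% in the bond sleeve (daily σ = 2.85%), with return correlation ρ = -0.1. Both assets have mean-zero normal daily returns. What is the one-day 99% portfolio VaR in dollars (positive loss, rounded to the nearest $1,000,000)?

$124,000,000

σ_p² = 0.45²·3.59² + 0.55²·2.85² + 2·-0.1·0.45·0.55·3.59·2.85 = 4.5604 (%²).
σ_p = √4.5604 = 2.136%.
At 99%, z = 2.326.
VaR = 2.326 × 2.136% = 4.968%; on $2,500,000,000 that is $124,200,000.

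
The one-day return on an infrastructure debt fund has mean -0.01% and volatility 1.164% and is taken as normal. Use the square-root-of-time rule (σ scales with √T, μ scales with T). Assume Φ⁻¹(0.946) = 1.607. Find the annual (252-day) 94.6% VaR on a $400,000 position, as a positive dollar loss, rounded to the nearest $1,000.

σ_{252d} = 1.164% × √252 = 18.478%; μ_{252d} = 252 × -0.01% = -2.520%.
VaR = −(-2.520%) + 1.607 × 18.478% = 32.214%.
On $400,000: 0.32214 × $400,000 = $128,856.

$129,000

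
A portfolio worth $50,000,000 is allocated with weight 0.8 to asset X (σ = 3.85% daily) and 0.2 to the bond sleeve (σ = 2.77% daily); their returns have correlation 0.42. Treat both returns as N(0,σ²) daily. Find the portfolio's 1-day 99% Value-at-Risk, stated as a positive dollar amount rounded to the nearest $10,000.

σ_p² = 0.8²·3.85² + 0.2²·2.77² + 2·0.42·0.8·0.2·3.85·2.77 = 11.2266 (%²).
σ_p = √11.2266 = 3.351%.
At 99%, z = 2.326.
VaR = 2.326 × 3.351% = 7.794%; on $50,000,000 that is $3,897,000.

$3,900,000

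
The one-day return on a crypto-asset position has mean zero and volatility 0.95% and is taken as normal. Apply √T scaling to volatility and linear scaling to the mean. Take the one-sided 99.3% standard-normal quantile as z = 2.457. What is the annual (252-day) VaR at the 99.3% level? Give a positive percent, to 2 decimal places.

σ_{252d} = 0.95% × √252 = 15.081%.
VaR = 2.457 × 15.081% = 37.054%.

37.05%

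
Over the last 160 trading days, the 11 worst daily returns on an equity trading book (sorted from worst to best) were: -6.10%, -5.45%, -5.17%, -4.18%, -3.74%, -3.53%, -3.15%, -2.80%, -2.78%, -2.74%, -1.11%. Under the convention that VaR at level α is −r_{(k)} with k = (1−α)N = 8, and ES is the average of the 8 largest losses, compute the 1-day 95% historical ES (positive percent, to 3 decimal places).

The 8 worst returns sum to -34.12%.
ES = −(-34.12%) / 8 = 4.265%.

4.265%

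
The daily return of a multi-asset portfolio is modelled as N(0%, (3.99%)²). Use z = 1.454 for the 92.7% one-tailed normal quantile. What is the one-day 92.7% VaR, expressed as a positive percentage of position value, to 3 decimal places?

VaR = z·σ = 1.454 × 3.99% = 5.801%.

5.801%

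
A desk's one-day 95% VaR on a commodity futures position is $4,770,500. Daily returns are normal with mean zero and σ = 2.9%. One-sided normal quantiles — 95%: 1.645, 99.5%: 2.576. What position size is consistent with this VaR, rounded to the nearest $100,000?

VaR as a fraction of value: z·σ = 1.645 × 2.9% = 4.7705%.
Position = $4,770,500 / 0.047705 = $100,000,000.

$100,000,000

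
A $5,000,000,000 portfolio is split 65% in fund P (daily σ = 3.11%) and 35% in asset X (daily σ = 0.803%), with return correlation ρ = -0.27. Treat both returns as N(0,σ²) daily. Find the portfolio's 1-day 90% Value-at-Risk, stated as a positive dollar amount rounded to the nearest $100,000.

σ_p² = 0.65²·3.11² + 0.35²·0.803² + 2·-0.27·0.65·0.35·3.11·0.803 = 3.8587 (%²).
σ_p = √3.8587 = 1.964%.
At 90%, z = 1.282.
VaR = 1.282 × 1.964% = 2.518%; on $5,000,000,000 that is $125,900,000.

$125,900,000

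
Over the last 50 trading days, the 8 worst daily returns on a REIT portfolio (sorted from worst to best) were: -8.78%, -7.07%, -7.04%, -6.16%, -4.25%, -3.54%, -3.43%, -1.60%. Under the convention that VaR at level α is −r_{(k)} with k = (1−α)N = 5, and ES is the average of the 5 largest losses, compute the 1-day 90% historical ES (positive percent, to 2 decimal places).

6.66%

The 5 worst returns sum to -33.30%.
ES = −(-33.30%) / 5 = 6.66%.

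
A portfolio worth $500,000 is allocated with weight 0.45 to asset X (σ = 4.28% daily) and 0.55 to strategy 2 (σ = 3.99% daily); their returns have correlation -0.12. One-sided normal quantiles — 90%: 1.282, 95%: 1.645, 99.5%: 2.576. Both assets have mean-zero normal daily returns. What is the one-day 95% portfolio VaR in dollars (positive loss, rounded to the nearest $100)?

$22,500

σ_p² = 0.45²·4.28² + 0.55²·3.99² + 2·-0.12·0.45·0.55·4.28·3.99 = 7.5109 (%²).
σ_p = √7.5109 = 2.741%.
VaR = 1.645 × 2.741% = 4.509%; on $500,000 that is $22,545.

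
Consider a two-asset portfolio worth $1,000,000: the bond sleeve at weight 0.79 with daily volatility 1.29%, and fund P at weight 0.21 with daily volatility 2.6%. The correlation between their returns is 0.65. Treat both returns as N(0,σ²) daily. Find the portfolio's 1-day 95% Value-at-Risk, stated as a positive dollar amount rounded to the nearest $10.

$23,610

σ_p² = 0.79²·1.29² + 0.21²·2.6² + 2·0.65·0.79·0.21·1.29·2.6 = 2.0600 (%²).
σ_p = √2.0600 = 1.435%.
At 95%, z = 1.645.
VaR = 1.645 × 1.435% = 2.361%; on $1,000,000 that is $23,610.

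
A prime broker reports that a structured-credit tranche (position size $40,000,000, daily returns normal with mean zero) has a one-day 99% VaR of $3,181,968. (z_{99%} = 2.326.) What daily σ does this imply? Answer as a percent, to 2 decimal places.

3.42%

VaR as a fraction: $3,181,968 / $40,000,000 = 7.955%.
σ = VaR / z = 7.955% / 2.326 = 3.420%.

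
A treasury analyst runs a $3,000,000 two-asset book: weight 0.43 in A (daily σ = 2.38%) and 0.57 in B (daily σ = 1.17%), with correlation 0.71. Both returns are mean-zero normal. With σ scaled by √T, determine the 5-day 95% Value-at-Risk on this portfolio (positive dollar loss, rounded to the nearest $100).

$173,100

σ_p = √(0.43²·2.38² + 0.57²·1.17² + 2·0.71·0.43·0.57·2.38·1.17) = 1.569%.
σ_{5d} = 1.569% × √5 = 3.508%.
z(95%) = 1.645.
VaR = 1.645 × 3.508% = 5.771%; on $3,000,000 that is $173,130.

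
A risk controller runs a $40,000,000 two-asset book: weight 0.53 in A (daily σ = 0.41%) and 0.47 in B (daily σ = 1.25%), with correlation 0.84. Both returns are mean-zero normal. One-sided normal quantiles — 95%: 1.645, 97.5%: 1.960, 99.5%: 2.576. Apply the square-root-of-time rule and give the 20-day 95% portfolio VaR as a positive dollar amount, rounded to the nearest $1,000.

$2,292,000

σ_p = √(0.53²·0.41² + 0.47²·1.25² + 2·0.84·0.53·0.47·0.41·1.25) = 0.779%.
σ_{20d} = 0.779% × √20 = 3.484%.
VaR = 1.645 × 3.484% = 5.731%; on $40,000,000 that is $2,292,400.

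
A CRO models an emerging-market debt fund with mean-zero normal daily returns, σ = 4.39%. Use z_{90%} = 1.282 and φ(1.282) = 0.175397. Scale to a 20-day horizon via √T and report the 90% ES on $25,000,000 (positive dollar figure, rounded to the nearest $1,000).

σ_{20d} = 4.39% × √20 = 19.633%.
ES multiplier = φ(z)/(1−α) = 0.175397/0.1 = 1.754.
ES = 19.633% × 1.754 = 34.436%; on $25,000,000: $8,609,000.

$8,609,000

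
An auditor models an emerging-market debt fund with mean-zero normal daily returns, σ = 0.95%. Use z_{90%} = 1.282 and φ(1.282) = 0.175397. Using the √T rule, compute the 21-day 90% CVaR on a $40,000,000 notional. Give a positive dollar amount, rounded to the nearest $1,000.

$3,054,000

σ_{21d} = 0.95% × √21 = 4.353%.
ES multiplier = φ(z)/(1−α) = 0.175397/0.1 = 1.754.
ES = 4.353% × 1.754 = 7.635%; on $40,000,000: $3,054,000.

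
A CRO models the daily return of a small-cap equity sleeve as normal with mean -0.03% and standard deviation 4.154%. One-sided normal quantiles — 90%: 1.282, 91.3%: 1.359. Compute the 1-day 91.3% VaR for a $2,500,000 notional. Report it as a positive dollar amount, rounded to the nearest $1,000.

$142,000

VaR = −μ + z·σ = −(-0.03%) + 1.359 × 4.154% = 5.675%.
On $2,500,000: 0.05675 × $2,500,000 = $141,875.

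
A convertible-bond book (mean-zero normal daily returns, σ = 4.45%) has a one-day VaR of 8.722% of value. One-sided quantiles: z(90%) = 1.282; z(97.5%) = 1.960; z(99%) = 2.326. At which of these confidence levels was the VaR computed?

Implied z = VaR/σ = 8.722 / 4.45 = 1.960.
This matches z(97.5%) = 1.960.

97.5%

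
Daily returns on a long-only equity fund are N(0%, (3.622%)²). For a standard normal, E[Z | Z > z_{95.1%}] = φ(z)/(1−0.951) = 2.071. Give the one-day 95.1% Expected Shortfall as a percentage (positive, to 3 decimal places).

7.501%

ES = 3.622% × 2.071 = 7.501%.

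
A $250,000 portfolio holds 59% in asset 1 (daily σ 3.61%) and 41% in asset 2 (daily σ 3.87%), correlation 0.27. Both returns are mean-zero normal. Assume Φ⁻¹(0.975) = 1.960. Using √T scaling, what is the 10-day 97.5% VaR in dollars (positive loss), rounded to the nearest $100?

σ_p = √(0.59²·3.61² + 0.41²·3.87² + 2·0.27·0.59·0.41·3.61·3.87) = 2.980%.
σ_{10d} = 2.980% × √10 = 9.424%.
VaR = 1.960 × 9.424% = 18.471%; on $250,000 that is $46,178.

$46,200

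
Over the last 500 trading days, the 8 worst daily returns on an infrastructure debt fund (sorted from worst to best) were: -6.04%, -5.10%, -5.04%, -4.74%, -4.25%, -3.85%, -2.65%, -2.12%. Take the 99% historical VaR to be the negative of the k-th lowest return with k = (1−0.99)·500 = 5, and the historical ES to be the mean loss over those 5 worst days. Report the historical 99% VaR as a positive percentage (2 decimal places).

4.25%

k = 5; the 5th lowest return is -4.25%, so VaR = 4.25%.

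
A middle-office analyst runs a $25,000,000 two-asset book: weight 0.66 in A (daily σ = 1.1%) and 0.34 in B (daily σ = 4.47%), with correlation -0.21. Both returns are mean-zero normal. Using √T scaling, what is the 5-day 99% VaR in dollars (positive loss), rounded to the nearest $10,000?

σ_p = √(0.66²·1.1² + 0.34²·4.47² + 2·-0.21·0.66·0.34·1.1·4.47) = 1.541%.
σ_{5d} = 1.541% × √5 = 3.446%.
z(99%) = 2.326.
VaR = 2.326 × 3.446% = 8.015%; on $25,000,000 that is $2,003,750.

$2,000,000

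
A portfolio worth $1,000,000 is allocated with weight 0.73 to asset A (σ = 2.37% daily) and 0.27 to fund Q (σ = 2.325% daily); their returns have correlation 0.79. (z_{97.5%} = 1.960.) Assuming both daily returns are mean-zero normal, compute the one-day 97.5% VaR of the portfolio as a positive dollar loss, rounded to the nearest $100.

$44,300

σ_p² = 0.73²·2.37² + 0.27²·2.325² + 2·0.79·0.73·0.27·2.37·2.325 = 5.1033 (%²).
σ_p = √5.1033 = 2.259%.
VaR = 1.960 × 2.259% = 4.428%; on $1,000,000 that is $44,280.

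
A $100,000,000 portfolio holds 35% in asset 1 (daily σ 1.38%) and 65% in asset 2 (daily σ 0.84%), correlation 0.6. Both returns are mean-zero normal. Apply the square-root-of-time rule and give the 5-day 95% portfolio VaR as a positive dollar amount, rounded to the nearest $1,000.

$3,387,000

σ_p = √(0.35²·1.38² + 0.65²·0.84² + 2·0.6·0.35·0.65·1.38·0.84) = 0.921%.
σ_{5d} = 0.921% × √5 = 2.059%.
z(95%) = 1.645.
VaR = 1.645 × 2.059% = 3.387%; on $100,000,000 that is $3,387,000.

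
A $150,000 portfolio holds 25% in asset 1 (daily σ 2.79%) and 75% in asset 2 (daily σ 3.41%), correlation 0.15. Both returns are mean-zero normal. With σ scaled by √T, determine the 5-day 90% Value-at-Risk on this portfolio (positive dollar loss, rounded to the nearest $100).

σ_p = √(0.25²·2.79² + 0.75²·3.41² + 2·0.15·0.25·0.75·2.79·3.41) = 2.750%.
σ_{5d} = 2.750% × √5 = 6.149%.
z(90%) = 1.282.
VaR = 1.282 × 6.149% = 7.883%; on $150,000 that is $11,824.

$11,800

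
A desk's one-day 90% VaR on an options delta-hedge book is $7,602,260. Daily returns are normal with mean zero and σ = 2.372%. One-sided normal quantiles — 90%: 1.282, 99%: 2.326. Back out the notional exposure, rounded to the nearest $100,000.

$250,000,000

VaR as a fraction of value: z·σ = 1.282 × 2.372% = 3.0409%.
Position = $7,602,260 / 0.030409 = $250,000,000.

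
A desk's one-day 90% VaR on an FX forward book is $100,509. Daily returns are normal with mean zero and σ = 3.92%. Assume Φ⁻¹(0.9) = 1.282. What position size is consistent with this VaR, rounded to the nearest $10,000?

VaR as a fraction of value: z·σ = 1.282 × 3.92% = 5.02544%.
Position = $100,509 / 0.0502544 = $2,000,004.

$2,000,000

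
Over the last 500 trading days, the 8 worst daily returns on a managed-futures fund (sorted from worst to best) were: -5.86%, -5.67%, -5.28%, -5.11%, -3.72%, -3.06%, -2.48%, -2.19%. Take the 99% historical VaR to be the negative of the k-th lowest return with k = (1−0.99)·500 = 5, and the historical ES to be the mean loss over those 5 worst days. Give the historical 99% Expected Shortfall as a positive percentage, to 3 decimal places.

The 5 worst returns sum to -25.64%.
ES = −(-25.64%) / 5 = 5.128%.

5.128%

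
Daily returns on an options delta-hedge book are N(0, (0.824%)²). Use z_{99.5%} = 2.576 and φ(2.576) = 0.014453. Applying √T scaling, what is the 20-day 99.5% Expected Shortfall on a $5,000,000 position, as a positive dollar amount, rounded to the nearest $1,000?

$533,000

σ_{20d} = 0.824% × √20 = 3.685%.
ES multiplier = φ(z)/(1−α) = 0.014453/0.005 = 2.891.
ES = 3.685% × 2.891 = 10.653%; on $5,000,000: $532,650.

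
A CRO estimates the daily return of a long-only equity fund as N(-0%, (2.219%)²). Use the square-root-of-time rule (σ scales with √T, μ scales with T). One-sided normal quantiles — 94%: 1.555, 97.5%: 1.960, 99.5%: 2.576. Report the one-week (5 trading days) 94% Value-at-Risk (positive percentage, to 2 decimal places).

7.72%

σ_{5d} = 2.219% × √5 = 4.962%.
VaR = 1.555 × 4.962% = 7.716%.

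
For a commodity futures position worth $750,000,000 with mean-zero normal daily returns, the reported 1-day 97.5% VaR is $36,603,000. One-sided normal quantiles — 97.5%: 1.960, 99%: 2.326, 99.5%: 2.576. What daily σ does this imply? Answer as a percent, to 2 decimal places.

VaR as a fraction: $36,603,000 / $750,000,000 = 4.880%.
σ = VaR / z = 4.880% / 1.960 = 2.490%.

2.49%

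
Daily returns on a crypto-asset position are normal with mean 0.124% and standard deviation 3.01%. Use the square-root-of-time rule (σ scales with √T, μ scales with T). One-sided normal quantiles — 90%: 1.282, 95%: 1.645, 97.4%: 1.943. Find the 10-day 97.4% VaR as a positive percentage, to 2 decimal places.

σ_{10d} = 3.01% × √10 = 9.518%; μ_{10d} = 10 × 0.124% = 1.240%.
VaR = −(1.240%) + 1.943 × 9.518% = 17.253%.

17.25%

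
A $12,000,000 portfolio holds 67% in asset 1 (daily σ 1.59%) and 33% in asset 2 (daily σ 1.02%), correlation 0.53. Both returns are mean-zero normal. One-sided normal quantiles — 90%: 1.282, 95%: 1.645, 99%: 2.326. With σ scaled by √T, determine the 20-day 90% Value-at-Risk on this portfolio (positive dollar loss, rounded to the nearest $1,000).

σ_p = √(0.67²·1.59² + 0.33²·1.02² + 2·0.53·0.67·0.33·1.59·1.02) = 1.276%.
σ_{20d} = 1.276% × √20 = 5.706%.
VaR = 1.282 × 5.706% = 7.315%; on $12,000,000 that is $877,800.

$878,000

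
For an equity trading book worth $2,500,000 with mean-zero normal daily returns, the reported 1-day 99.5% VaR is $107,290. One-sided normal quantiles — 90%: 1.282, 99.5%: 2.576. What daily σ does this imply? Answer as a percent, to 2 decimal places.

1.67%

VaR as a fraction: $107,290 / $2,500,000 = 4.292%.
σ = VaR / z = 4.292% / 2.576 = 1.666%.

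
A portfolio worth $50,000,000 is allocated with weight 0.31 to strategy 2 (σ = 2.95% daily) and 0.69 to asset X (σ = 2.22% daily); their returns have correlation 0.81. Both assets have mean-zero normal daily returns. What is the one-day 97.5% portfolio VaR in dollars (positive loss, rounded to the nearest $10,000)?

σ_p² = 0.31²·2.95² + 0.69²·2.22² + 2·0.81·0.31·0.69·2.95·2.22 = 5.4521 (%²).
σ_p = √5.4521 = 2.335%.
At 97.5%, z = 1.960.
VaR = 1.960 × 2.335% = 4.577%; on $50,000,000 that is $2,288,500.

$2,290,000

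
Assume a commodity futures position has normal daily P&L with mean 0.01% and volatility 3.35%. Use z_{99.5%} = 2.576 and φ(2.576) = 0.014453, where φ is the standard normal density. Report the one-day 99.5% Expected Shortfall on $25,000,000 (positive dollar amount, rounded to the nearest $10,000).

$2,420,000

Tail multiplier: φ(z)/(1−α) = 0.014453 / 0.005 = 2.891.
ES = −(0.01%) + 3.35% × 2.891 = 9.675%.
On $25,000,000: 0.09675 × $25,000,000 = $2,418,750.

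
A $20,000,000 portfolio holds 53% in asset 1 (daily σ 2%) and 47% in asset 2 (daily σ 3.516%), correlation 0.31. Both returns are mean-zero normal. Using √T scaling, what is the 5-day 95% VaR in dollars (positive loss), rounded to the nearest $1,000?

$1,635,000

σ_p = √(0.53²·2² + 0.47²·3.516² + 2·0.31·0.53·0.47·2·3.516) = 2.223%.
σ_{5d} = 2.223% × √5 = 4.971%.
z(95%) = 1.645.
VaR = 1.645 × 4.971% = 8.177%; on $20,000,000 that is $1,635,400.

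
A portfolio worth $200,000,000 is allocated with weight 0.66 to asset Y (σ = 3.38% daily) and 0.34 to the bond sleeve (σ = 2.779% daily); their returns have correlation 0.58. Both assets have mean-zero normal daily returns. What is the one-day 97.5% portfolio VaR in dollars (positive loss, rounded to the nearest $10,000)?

σ_p² = 0.66²·3.38² + 0.34²·2.779² + 2·0.58·0.66·0.34·3.38·2.779 = 8.3143 (%²).
σ_p = √8.3143 = 2.883%.
At 97.5%, z = 1.960.
VaR = 1.960 × 2.883% = 5.651%; on $200,000,000 that is $11,302,000.

$11,300,000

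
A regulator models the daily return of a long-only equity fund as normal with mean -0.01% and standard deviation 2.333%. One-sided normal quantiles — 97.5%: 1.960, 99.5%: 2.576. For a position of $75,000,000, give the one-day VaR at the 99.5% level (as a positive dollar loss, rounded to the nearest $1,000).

VaR = −μ + z·σ = −(-0.01%) + 2.576 × 2.333% = 6.020%.
On $75,000,000: 0.06020 × $75,000,000 = $4,515,000.

$4,515,000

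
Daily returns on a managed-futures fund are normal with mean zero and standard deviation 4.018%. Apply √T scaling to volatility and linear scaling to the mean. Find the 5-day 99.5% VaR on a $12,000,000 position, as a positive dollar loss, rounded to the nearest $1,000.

$2,777,000

At 99.5%, z = 2.576.
σ_{5d} = 4.018% × √5 = 8.985%.
VaR = 2.576 × 8.985% = 23.145%.
On $12,000,000: 0.23145 × $12,000,000 = $2,777,400.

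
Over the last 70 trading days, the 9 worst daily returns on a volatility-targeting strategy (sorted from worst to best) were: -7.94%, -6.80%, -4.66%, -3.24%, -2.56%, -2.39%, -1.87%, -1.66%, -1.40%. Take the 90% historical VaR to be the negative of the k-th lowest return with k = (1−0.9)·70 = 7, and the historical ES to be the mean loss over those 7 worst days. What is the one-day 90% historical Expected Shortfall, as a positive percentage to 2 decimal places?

4.21%

The 7 worst returns sum to -29.46%.
ES = −(-29.46%) / 7 = 4.2085…% ≈ 4.21%.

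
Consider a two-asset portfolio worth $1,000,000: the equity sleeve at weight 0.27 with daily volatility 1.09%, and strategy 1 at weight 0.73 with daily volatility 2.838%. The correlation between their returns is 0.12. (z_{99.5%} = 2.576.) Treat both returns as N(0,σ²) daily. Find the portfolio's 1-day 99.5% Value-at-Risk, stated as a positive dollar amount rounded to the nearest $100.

$54,800

σ_p² = 0.27²·1.09² + 0.73²·2.838² + 2·0.12·0.27·0.73·1.09·2.838 = 4.5251 (%²).
σ_p = √4.5251 = 2.127%.
VaR = 2.576 × 2.127% = 5.479%; on $1,000,000 that is $54,790.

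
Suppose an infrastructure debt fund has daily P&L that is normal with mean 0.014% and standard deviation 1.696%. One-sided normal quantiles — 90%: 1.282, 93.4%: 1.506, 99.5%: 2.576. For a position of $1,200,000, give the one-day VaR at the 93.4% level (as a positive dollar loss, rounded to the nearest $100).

$30,500

VaR = −μ + z·σ = −(0.014%) + 1.506 × 1.696% = 2.540%.
On $1,200,000: 0.02540 × $1,200,000 = $30,480.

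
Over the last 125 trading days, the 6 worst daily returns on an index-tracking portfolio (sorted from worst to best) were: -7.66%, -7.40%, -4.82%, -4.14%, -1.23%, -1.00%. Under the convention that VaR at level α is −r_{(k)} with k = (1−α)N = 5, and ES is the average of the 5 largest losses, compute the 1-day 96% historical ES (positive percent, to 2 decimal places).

The 5 worst returns sum to -25.25%.
ES = −(-25.25%) / 5 = 5.05%.

5.05%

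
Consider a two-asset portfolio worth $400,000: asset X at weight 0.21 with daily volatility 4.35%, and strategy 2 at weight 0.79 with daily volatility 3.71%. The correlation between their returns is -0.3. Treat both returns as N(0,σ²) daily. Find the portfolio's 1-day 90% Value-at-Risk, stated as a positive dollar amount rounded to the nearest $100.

σ_p² = 0.21²·4.35² + 0.79²·3.71² + 2·-0.3·0.21·0.79·4.35·3.71 = 7.8182 (%²).
σ_p = √7.8182 = 2.796%.
At 90%, z = 1.282.
VaR = 1.282 × 2.796% = 3.584%; on $400,000 that is $14,336.

$14,300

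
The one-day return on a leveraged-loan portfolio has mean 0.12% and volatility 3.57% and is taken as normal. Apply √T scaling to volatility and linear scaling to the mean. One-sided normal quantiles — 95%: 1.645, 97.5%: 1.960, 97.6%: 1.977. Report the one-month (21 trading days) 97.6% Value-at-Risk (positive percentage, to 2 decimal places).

σ_{21d} = 3.57% × √21 = 16.360%; μ_{21d} = 21 × 0.12% = 2.520%.
VaR = −(2.520%) + 1.977 × 16.360% = 29.824%.

29.82%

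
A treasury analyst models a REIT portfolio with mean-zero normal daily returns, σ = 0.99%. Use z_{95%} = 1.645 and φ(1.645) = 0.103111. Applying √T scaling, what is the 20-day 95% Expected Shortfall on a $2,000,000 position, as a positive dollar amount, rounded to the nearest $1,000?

$183,000

σ_{20d} = 0.99% × √20 = 4.427%.
ES multiplier = φ(z)/(1−α) = 0.103111/0.05 = 2.062.
ES = 4.427% × 2.062 = 9.128%; on $2,000,000: $182,560.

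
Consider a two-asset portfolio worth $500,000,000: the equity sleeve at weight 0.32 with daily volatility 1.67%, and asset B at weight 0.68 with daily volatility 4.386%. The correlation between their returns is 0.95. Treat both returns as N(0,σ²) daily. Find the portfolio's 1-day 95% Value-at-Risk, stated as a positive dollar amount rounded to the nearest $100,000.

$28,700,000

σ_p² = 0.32²·1.67² + 0.68²·4.386² + 2·0.95·0.32·0.68·1.67·4.386 = 12.2091 (%²).
σ_p = √12.2091 = 3.494%.
At 95%, z = 1.645.
VaR = 1.645 × 3.494% = 5.748%; on $500,000,000 that is $28,740,000.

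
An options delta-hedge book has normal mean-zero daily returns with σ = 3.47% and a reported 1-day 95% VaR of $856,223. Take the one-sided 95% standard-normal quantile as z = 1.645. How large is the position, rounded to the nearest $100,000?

VaR as a fraction of value: z·σ = 1.645 × 3.47% = 5.70815%.
Position = $856,223 / 0.0570815 = $15,000,009.

$15,000,000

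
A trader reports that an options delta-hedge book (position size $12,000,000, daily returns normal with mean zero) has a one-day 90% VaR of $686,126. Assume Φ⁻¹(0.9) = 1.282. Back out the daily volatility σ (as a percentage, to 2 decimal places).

VaR as a fraction: $686,126 / $12,000,000 = 5.718%.
σ = VaR / z = 5.718% / 1.282 = 4.460%.

4.46%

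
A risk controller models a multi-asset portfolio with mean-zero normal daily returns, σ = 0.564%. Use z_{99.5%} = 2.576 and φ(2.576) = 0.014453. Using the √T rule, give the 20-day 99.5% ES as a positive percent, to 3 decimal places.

7.291%

σ_{20d} = 0.564% × √20 = 2.522%.
ES multiplier = φ(z)/(1−α) = 0.014453/0.005 = 2.891.
ES = 2.522% × 2.891 = 7.291%.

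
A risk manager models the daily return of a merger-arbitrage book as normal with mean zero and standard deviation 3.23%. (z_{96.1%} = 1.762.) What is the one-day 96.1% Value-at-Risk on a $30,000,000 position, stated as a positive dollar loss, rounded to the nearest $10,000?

VaR = z·σ = 1.762 × 3.23% = 5.691%.
On $30,000,000: 0.05691 × $30,000,000 = $1,707,300.

$1,710,000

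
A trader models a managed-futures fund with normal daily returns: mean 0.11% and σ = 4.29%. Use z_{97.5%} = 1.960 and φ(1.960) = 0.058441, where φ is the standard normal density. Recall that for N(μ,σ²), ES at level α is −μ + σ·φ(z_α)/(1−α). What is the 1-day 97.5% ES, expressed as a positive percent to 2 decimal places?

Tail multiplier: φ(z)/(1−α) = 0.058441 / 0.025 = 2.338.
ES = −(0.11%) + 4.29% × 2.338 = 9.920%.

9.92%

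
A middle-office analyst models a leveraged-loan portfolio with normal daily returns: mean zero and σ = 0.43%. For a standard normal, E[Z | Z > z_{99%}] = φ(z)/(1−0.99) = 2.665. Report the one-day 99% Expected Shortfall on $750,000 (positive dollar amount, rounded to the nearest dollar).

$8,595

ES = 0.43% × 2.665 = 1.146%.
On $750,000: 0.01146 × $750,000 = $8,595.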